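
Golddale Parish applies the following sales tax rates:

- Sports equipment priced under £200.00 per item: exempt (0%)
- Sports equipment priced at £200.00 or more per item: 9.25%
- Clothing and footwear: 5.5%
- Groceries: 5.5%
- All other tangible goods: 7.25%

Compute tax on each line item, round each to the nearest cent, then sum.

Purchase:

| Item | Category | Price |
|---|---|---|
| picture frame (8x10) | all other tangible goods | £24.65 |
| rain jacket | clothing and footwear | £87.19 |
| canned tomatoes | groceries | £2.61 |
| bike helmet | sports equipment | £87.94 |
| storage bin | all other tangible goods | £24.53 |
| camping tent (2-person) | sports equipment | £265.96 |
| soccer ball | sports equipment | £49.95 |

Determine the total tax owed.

Picture frame (8x10) £24.65: all other tangible goods → 7.25% → £1.79
Rain jacket £87.19: clothing and footwear → 5.5% → £4.80
Canned tomatoes £2.61: groceries → 5.5% → £0.14
Bike helmet £87.94: sports equipment, under £200.00 → 0% → £0.00
Storage bin £24.53: all other tangible goods → 7.25% → £1.78
Camping tent (2-person) £265.96: sports equipment, £200.00 or more → 9.25% → £24.60
Soccer ball £49.95: sports equipment, under £200.00 → 0% → £0.00
Total tax = £1.79 + £4.80 + £0.14 + £1.78 + £24.60 = £33.11

£33.11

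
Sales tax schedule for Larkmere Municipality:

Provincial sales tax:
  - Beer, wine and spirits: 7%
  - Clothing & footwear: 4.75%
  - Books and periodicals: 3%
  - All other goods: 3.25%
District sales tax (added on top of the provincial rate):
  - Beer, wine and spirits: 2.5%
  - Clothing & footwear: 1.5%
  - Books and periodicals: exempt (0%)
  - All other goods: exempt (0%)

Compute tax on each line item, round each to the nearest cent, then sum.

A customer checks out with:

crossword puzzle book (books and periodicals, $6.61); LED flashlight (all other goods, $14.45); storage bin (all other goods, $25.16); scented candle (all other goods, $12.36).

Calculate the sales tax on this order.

Crossword puzzle book $6.61: books and periodicals → 3% + 0% district = 3% → $0.20
LED flashlight $14.45: all other goods → 3.25% + 0% district = 3.25% → $0.47
Storage bin $25.16: all other goods → 3.25% + 0% district = 3.25% → $0.82
Scented candle $12.36: all other goods → 3.25% + 0% district = 3.25% → $0.40
Total tax = $0.20 + $0.47 + $0.82 + $0.40 = $1.89

$1.89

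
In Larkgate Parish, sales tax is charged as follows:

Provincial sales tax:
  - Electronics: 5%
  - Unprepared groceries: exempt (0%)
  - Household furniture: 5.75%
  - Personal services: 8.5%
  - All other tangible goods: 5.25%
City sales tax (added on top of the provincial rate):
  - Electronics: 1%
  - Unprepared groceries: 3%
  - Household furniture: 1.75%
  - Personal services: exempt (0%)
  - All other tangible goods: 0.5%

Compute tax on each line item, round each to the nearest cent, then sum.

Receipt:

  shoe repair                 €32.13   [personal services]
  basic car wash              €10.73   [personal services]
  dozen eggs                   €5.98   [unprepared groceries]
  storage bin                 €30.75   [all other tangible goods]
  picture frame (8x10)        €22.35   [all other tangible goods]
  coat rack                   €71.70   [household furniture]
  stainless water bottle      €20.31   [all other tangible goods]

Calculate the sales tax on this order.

€13.43

Shoe repair €32.13: personal services → 8.5% + 0% city = 8.5% → €2.73
Basic car wash €10.73: personal services → 8.5% + 0% city = 8.5% → €0.91
Dozen eggs €5.98: unprepared groceries → 0% + 3% city = 3% → €0.18
Storage bin €30.75: all other tangible goods → 5.25% + 0.5% city = 5.75% → €1.77
Picture frame (8x10) €22.35: all other tangible goods → 5.25% + 0.5% city = 5.75% → €1.29
Coat rack €71.70: household furniture → 5.75% + 1.75% city = 7.5% → €5.38
Stainless water bottle €20.31: all other tangible goods → 5.25% + 0.5% city = 5.75% → €1.17
Total tax = €2.73 + €0.91 + €0.18 + €1.77 + €1.29 + €5.38 + €1.17 = €13.43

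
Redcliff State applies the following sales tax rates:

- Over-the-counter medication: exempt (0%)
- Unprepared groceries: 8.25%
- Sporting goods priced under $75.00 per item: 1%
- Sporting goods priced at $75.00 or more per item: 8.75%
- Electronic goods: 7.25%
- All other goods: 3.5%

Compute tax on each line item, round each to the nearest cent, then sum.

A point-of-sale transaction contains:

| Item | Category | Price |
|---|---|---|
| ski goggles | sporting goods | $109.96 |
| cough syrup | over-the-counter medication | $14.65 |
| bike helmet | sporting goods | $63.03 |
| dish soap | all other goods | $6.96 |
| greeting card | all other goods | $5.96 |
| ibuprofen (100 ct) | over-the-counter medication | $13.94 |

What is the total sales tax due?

$10.70

Ski goggles $109.96: sporting goods, $75.00 or more → 8.75% → $9.62
Cough syrup $14.65: over-the-counter medication → 0% → $0.00
Bike helmet $63.03: sporting goods, under $75.00 → 1% → $0.63
Dish soap $6.96: all other goods → 3.5% → $0.24
Greeting card $5.96: all other goods → 3.5% → $0.21
Ibuprofen (100 ct) $13.94: over-the-counter medication → 0% → $0.00
Total tax = $9.62 + $0.63 + $0.24 + $0.21 = $10.70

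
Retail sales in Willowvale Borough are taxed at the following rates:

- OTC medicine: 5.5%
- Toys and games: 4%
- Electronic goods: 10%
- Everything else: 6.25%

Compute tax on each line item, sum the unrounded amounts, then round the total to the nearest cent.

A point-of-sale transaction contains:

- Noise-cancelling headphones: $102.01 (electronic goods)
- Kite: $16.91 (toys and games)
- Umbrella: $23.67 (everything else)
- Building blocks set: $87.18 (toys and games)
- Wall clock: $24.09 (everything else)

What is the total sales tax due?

Noise-cancelling headphones $102.01: electronic goods → 10% → $10.201
Kite $16.91: toys and games → 4% → $0.6764
Umbrella $23.67: everything else → 6.25% → $1.479375
Building blocks set $87.18: toys and games → 4% → $3.4872
Wall clock $24.09: everything else → 6.25% → $1.505625
Unrounded tax sum = $17.3496 → $17.35

$17.35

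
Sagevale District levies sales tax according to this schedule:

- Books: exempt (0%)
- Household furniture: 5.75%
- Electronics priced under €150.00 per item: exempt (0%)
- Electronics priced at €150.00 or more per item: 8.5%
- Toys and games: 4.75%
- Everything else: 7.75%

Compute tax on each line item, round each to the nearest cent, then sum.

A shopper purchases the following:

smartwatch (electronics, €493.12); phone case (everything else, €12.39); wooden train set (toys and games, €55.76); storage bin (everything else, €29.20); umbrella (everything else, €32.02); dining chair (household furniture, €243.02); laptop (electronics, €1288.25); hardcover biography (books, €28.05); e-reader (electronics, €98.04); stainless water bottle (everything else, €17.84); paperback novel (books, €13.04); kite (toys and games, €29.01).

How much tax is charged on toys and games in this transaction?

€4.03

Wooden train set €55.76: toys and games → 4.75% → €2.65
Kite €29.01: toys and games → 4.75% → €1.38
Tax on toys and games = €2.65 + €1.38 = €4.03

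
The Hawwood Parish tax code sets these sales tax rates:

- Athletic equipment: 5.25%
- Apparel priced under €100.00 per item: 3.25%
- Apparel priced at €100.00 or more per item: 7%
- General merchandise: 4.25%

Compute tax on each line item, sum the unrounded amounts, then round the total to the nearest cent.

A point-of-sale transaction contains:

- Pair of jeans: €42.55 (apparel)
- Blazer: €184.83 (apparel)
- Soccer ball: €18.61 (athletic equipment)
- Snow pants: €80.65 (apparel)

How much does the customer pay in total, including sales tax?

€344.56

Pair of jeans €42.55: apparel, under €100.00 → 3.25% → €1.382875
Blazer €184.83: apparel, €100.00 or more → 7% → €12.9381
Soccer ball €18.61: athletic equipment → 5.25% → €0.977025
Snow pants €80.65: apparel, under €100.00 → 3.25% → €2.621125
Subtotal = €326.64; unrounded tax = €17.919125 → €17.92; total due = €344.56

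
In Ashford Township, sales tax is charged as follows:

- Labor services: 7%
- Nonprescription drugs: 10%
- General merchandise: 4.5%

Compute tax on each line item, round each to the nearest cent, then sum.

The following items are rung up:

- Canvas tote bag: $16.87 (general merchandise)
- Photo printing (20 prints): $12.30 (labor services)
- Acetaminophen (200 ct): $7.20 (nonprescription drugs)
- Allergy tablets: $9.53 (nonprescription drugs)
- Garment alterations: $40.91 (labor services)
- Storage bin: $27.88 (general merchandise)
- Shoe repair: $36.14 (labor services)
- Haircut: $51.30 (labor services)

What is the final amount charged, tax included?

$215.65

Canvas tote bag $16.87: general merchandise → 4.5% → $0.76
Photo printing (20 prints) $12.30: labor services → 7% → $0.86
Acetaminophen (200 ct) $7.20: nonprescription drugs → 10% → $0.72
Allergy tablets $9.53: nonprescription drugs → 10% → $0.95
Garment alterations $40.91: labor services → 7% → $2.86
Storage bin $27.88: general merchandise → 4.5% → $1.25
Shoe repair $36.14: labor services → 7% → $2.53
Haircut $51.30: labor services → 7% → $3.59
Subtotal = $202.13; tax = $13.52; total due = $215.65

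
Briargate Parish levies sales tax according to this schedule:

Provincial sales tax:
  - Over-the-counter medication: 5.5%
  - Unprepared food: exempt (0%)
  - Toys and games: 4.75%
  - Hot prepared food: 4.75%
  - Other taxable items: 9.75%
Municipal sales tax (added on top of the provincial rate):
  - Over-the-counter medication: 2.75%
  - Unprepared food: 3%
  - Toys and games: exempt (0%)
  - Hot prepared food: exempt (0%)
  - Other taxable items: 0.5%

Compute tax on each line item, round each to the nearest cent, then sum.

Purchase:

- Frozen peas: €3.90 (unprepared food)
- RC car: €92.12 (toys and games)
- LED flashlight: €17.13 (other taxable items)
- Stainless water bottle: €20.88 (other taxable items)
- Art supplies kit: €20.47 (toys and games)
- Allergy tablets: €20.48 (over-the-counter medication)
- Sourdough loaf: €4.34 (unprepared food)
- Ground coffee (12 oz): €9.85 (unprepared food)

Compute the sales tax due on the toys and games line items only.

RC car €92.12: toys and games → 4.75% + 0% municipal = 4.75% → €4.38
Art supplies kit €20.47: toys and games → 4.75% + 0% municipal = 4.75% → €0.97
Tax on toys and games = €4.38 + €0.97 = €5.35

€5.35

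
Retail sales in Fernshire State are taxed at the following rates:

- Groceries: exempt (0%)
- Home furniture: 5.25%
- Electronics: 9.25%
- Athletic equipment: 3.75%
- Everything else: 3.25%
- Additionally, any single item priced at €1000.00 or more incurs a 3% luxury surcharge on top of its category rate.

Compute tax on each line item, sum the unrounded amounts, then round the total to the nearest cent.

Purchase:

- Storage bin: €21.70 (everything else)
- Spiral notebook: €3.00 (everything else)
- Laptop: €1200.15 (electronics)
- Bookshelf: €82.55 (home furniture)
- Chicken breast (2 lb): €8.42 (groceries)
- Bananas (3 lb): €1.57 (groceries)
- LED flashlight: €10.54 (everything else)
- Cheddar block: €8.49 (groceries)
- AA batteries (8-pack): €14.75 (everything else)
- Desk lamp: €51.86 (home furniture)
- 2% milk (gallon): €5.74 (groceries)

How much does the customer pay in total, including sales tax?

€1564.47

Storage bin €21.70: everything else → 3.25% → €0.70525
Spiral notebook €3.00: everything else → 3.25% → €0.0975
Laptop €1200.15: electronics → 9.25% + 3% surcharge = 12.25% → €147.018375
Bookshelf €82.55: home furniture → 5.25% → €4.333875
Chicken breast (2 lb) €8.42: groceries → 0% → €0.00
Bananas (3 lb) €1.57: groceries → 0% → €0.00
LED flashlight €10.54: everything else → 3.25% → €0.34255
Cheddar block €8.49: groceries → 0% → €0.00
AA batteries (8-pack) €14.75: everything else → 3.25% → €0.479375
Desk lamp €51.86: home furniture → 5.25% → €2.72265
2% milk (gallon) €5.74: groceries → 0% → €0.00
Subtotal = €1408.77; unrounded tax = €155.699575 → €155.70; total due = €1564.47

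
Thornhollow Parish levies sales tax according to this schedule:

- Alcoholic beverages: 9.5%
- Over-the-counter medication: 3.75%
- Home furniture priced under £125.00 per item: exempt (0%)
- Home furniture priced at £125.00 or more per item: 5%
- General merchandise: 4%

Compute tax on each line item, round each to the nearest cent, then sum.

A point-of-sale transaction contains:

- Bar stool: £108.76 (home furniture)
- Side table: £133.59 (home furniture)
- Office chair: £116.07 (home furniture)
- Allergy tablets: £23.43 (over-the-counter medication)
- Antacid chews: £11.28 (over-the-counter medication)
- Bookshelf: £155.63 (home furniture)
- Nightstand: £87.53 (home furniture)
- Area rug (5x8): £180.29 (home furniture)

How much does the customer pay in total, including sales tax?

Bar stool £108.76: home furniture, under £125.00 → 0% → £0.00
Side table £133.59: home furniture, £125.00 or more → 5% → £6.68
Office chair £116.07: home furniture, under £125.00 → 0% → £0.00
Allergy tablets £23.43: over-the-counter medication → 3.75% → £0.88
Antacid chews £11.28: over-the-counter medication → 3.75% → £0.42
Bookshelf £155.63: home furniture, £125.00 or more → 5% → £7.78
Nightstand £87.53: home furniture, under £125.00 → 0% → £0.00
Area rug (5x8) £180.29: home furniture, £125.00 or more → 5% → £9.01
Subtotal = £816.58; tax = £24.77; total due = £841.35

£841.35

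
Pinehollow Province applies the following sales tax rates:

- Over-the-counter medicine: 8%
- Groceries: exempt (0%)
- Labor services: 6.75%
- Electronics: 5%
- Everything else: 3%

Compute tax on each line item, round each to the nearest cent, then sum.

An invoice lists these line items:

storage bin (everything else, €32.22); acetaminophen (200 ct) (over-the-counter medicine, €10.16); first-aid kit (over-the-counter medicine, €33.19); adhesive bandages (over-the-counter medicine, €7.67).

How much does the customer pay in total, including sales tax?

€88.29

Storage bin €32.22: everything else → 3% → €0.97
Acetaminophen (200 ct) €10.16: over-the-counter medicine → 8% → €0.81
First-aid kit €33.19: over-the-counter medicine → 8% → €2.66
Adhesive bandages €7.67: over-the-counter medicine → 8% → €0.61
Subtotal = €83.24; tax = €5.05; total due = €88.29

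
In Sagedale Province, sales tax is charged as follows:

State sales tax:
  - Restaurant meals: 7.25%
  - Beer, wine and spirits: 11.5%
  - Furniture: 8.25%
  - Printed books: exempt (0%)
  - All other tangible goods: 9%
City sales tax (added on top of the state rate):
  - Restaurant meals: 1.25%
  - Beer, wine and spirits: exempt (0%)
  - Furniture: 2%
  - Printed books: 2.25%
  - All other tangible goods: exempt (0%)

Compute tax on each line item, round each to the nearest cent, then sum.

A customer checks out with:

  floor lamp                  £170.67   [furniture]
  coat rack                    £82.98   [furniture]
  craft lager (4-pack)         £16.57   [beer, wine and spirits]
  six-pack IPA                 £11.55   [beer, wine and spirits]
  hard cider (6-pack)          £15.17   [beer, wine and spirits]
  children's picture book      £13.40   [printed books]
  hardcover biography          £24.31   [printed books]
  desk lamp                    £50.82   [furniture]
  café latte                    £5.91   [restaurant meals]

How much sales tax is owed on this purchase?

Floor lamp £170.67: furniture → 8.25% + 2% city = 10.25% → £17.49
Coat rack £82.98: furniture → 8.25% + 2% city = 10.25% → £8.51
Craft lager (4-pack) £16.57: beer, wine and spirits → 11.5% + 0% city = 11.5% → £1.91
Six-pack IPA £11.55: beer, wine and spirits → 11.5% + 0% city = 11.5% → £1.33
Hard cider (6-pack) £15.17: beer, wine and spirits → 11.5% + 0% city = 11.5% → £1.74
Children's picture book £13.40: printed books → 0% + 2.25% city = 2.25% → £0.30
Hardcover biography £24.31: printed books → 0% + 2.25% city = 2.25% → £0.55
Desk lamp £50.82: furniture → 8.25% + 2% city = 10.25% → £5.21
Café latte £5.91: restaurant meals → 7.25% + 1.25% city = 8.5% → £0.50
Total tax = £17.49 + £8.51 + £1.91 + £1.33 + £1.74 + £0.30 + £0.55 + £5.21 + £0.50 = £37.54

£37.54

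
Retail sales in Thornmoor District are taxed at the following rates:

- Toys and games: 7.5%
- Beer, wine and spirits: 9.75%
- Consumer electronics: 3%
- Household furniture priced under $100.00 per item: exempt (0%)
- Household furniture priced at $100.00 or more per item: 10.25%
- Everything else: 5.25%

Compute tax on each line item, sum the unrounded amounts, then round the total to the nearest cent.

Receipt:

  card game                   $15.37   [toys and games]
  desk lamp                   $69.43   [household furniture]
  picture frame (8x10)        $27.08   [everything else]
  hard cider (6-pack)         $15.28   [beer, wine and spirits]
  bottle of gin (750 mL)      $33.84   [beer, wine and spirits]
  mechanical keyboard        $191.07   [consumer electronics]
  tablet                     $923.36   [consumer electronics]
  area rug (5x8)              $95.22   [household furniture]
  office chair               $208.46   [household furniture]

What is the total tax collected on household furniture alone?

Desk lamp $69.43: household furniture, under $100.00 → 0% → $0.00
Area rug (5x8) $95.22: household furniture, under $100.00 → 0% → $0.00
Office chair $208.46: household furniture, $100.00 or more → 10.25% → $21.36715
Tax on household furniture: unrounded sum = $21.36715 → $21.37

$21.37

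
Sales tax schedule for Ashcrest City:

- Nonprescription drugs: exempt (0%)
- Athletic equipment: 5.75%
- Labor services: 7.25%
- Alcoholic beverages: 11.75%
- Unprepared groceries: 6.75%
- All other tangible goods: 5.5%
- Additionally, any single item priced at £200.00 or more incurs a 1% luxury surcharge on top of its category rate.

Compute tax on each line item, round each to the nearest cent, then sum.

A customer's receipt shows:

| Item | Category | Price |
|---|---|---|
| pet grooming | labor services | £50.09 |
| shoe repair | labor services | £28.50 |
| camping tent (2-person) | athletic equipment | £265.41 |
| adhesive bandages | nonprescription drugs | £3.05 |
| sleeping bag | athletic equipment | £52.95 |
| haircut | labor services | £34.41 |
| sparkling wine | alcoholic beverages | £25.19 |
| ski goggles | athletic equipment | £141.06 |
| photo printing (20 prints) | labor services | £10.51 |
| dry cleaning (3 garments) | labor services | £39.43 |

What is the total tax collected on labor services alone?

£11.81

Pet grooming £50.09: labor services → 7.25% → £3.63
Shoe repair £28.50: labor services → 7.25% → £2.07
Haircut £34.41: labor services → 7.25% → £2.49
Photo printing (20 prints) £10.51: labor services → 7.25% → £0.76
Dry cleaning (3 garments) £39.43: labor services → 7.25% → £2.86
Tax on labor services = £3.63 + £2.07 + £2.49 + £0.76 + £2.86 = £11.81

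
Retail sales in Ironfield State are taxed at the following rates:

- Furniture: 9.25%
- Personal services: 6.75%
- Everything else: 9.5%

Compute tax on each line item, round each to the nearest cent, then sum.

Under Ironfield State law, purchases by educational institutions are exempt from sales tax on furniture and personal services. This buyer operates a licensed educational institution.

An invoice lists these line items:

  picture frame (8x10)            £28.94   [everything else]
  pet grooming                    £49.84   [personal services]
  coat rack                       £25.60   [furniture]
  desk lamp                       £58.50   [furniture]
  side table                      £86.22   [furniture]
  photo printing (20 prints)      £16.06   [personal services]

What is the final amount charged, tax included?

Picture frame (8x10) £28.94: everything else → 9.5% → £2.75
Pet grooming £49.84: personal services, buyer-exempt → 0% → £0.00
Coat rack £25.60: furniture, buyer-exempt → 0% → £0.00
Desk lamp £58.50: furniture, buyer-exempt → 0% → £0.00
Side table £86.22: furniture, buyer-exempt → 0% → £0.00
Photo printing (20 prints) £16.06: personal services, buyer-exempt → 0% → £0.00
Subtotal = £265.16; tax = £2.75; total due = £267.91

£267.91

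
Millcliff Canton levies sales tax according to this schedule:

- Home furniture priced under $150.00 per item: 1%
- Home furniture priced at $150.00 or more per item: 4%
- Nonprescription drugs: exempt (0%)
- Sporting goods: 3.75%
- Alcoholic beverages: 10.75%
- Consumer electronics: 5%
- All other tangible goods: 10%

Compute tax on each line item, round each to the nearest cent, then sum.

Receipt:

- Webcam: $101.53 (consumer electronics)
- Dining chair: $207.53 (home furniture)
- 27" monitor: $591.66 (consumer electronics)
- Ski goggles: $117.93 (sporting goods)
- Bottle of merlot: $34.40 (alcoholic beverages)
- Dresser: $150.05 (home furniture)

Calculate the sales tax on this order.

$57.08

Webcam $101.53: consumer electronics → 5% → $5.08
Dining chair $207.53: home furniture, $150.00 or more → 4% → $8.30
27" monitor $591.66: consumer electronics → 5% → $29.58
Ski goggles $117.93: sporting goods → 3.75% → $4.42
Bottle of merlot $34.40: alcoholic beverages → 10.75% → $3.70
Dresser $150.05: home furniture, $150.00 or more → 4% → $6.00
Total tax = $5.08 + $8.30 + $29.58 + $4.42 + $3.70 + $6.00 = $57.08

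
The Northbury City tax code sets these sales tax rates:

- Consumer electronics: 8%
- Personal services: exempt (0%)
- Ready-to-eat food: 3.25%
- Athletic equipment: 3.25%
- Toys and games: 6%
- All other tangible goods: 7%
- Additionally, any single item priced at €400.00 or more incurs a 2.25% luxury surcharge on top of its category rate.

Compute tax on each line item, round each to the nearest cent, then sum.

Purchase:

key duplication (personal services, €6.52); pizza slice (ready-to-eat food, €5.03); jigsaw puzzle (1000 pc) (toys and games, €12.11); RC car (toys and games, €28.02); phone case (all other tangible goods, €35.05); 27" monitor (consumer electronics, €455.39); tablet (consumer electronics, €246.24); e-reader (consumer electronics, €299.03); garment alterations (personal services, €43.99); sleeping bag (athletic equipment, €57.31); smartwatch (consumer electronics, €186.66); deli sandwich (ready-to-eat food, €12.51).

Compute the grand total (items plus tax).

€1500.38

Key duplication €6.52: personal services → 0% → €0.00
Pizza slice €5.03: ready-to-eat food → 3.25% → €0.16
Jigsaw puzzle (1000 pc) €12.11: toys and games → 6% → €0.73
RC car €28.02: toys and games → 6% → €1.68
Phone case €35.05: all other tangible goods → 7% → €2.45
27" monitor €455.39: consumer electronics → 8% + 2.25% surcharge = 10.25% → €46.68
Tablet €246.24: consumer electronics → 8% → €19.70
E-reader €299.03: consumer electronics → 8% → €23.92
Garment alterations €43.99: personal services → 0% → €0.00
Sleeping bag €57.31: athletic equipment → 3.25% → €1.86
Smartwatch €186.66: consumer electronics → 8% → €14.93
Deli sandwich €12.51: ready-to-eat food → 3.25% → €0.41
Subtotal = €1387.86; tax = €112.52; total due = €1500.38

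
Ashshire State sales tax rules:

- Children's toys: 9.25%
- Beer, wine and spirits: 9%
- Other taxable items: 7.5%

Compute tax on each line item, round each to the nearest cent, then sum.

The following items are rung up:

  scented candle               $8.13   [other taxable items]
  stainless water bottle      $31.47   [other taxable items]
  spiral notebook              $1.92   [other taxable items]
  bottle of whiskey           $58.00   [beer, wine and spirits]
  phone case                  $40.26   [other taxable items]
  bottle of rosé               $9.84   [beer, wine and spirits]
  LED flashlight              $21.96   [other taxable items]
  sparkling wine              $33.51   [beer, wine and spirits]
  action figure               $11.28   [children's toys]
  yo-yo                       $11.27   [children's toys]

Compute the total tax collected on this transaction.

Scented candle $8.13: other taxable items → 7.5% → $0.61
Stainless water bottle $31.47: other taxable items → 7.5% → $2.36
Spiral notebook $1.92: other taxable items → 7.5% → $0.14
Bottle of whiskey $58.00: beer, wine and spirits → 9% → $5.22
Phone case $40.26: other taxable items → 7.5% → $3.02
Bottle of rosé $9.84: beer, wine and spirits → 9% → $0.89
LED flashlight $21.96: other taxable items → 7.5% → $1.65
Sparkling wine $33.51: beer, wine and spirits → 9% → $3.02
Action figure $11.28: children's toys → 9.25% → $1.04
Yo-yo $11.27: children's toys → 9.25% → $1.04
Total tax = $0.61 + $2.36 + $0.14 + $5.22 + $3.02 + $0.89 + $1.65 + $3.02 + $1.04 + $1.04 = $18.99

$18.99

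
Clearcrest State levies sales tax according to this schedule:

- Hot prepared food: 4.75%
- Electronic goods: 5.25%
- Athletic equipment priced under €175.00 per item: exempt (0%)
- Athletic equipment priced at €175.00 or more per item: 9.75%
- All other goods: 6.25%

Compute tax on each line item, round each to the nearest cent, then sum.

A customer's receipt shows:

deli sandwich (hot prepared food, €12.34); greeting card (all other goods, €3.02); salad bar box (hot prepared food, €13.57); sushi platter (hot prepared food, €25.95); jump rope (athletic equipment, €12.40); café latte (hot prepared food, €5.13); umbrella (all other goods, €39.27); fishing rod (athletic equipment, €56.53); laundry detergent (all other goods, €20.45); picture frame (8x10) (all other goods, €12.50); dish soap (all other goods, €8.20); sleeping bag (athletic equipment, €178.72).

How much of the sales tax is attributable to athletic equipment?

Jump rope €12.40: athletic equipment, under €175.00 → 0% → €0.00
Fishing rod €56.53: athletic equipment, under €175.00 → 0% → €0.00
Sleeping bag €178.72: athletic equipment, €175.00 or more → 9.75% → €17.43
Tax on athletic equipment = €0.00 + €0.00 + €17.43 = €17.43

€17.43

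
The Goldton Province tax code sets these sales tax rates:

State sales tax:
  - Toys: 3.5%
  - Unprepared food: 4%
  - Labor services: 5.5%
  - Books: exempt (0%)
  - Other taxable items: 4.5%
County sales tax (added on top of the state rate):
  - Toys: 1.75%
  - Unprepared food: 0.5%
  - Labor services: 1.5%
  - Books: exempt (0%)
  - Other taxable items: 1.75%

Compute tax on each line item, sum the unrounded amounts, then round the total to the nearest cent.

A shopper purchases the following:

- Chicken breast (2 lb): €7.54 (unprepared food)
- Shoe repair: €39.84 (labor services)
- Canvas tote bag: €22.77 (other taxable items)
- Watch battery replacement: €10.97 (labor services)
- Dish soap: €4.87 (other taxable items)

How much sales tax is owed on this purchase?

Chicken breast (2 lb) €7.54: unprepared food → 4% + 0.5% county = 4.5% → €0.3393
Shoe repair €39.84: labor services → 5.5% + 1.5% county = 7% → €2.7888
Canvas tote bag €22.77: other taxable items → 4.5% + 1.75% county = 6.25% → €1.423125
Watch battery replacement €10.97: labor services → 5.5% + 1.5% county = 7% → €0.7679
Dish soap €4.87: other taxable items → 4.5% + 1.75% county = 6.25% → €0.304375
Unrounded tax sum = €5.6235 → €5.62

€5.62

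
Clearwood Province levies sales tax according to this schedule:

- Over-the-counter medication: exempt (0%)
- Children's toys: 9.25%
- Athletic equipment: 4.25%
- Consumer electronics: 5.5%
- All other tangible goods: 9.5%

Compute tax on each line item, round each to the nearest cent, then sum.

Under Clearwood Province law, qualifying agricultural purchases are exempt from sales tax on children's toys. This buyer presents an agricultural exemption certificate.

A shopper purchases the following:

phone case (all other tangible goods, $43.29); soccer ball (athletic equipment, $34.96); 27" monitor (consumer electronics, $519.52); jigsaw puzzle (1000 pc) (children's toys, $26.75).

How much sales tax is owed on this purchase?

$34.17

Phone case $43.29: all other tangible goods → 9.5% → $4.11
Soccer ball $34.96: athletic equipment → 4.25% → $1.49
27" monitor $519.52: consumer electronics → 5.5% → $28.57
Jigsaw puzzle (1000 pc) $26.75: children's toys, buyer-exempt → 0% → $0.00
Total tax = $4.11 + $1.49 + $28.57 = $34.17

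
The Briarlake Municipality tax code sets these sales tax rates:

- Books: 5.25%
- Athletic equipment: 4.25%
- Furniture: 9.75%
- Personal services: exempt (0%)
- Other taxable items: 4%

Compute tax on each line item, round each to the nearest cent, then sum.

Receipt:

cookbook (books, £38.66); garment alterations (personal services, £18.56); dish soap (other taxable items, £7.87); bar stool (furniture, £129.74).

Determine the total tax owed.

£14.99

Cookbook £38.66: books → 5.25% → £2.03
Garment alterations £18.56: personal services → 0% → £0.00
Dish soap £7.87: other taxable items → 4% → £0.31
Bar stool £129.74: furniture → 9.75% → £12.65
Total tax = £2.03 + £0.31 + £12.65 = £14.99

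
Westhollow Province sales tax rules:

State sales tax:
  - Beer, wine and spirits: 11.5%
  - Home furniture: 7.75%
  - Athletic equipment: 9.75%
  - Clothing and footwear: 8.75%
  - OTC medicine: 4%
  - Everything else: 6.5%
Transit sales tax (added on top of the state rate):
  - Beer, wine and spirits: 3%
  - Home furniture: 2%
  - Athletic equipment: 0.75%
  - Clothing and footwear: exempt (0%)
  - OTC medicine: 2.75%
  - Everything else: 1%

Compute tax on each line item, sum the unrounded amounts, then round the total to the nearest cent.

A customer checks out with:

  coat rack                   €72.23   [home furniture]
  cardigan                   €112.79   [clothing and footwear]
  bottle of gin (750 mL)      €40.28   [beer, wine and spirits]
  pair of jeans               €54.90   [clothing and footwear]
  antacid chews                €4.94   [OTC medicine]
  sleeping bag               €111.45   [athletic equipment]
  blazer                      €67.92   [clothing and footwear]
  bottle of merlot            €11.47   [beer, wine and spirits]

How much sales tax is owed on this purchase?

€47.20

Coat rack €72.23: home furniture → 7.75% + 2% transit = 9.75% → €7.042425
Cardigan €112.79: clothing and footwear → 8.75% + 0% transit = 8.75% → €9.869125
Bottle of gin (750 mL) €40.28: beer, wine and spirits → 11.5% + 3% transit = 14.5% → €5.8406
Pair of jeans €54.90: clothing and footwear → 8.75% + 0% transit = 8.75% → €4.80375
Antacid chews €4.94: OTC medicine → 4% + 2.75% transit = 6.75% → €0.33345
Sleeping bag €111.45: athletic equipment → 9.75% + 0.75% transit = 10.5% → €11.70225
Blazer €67.92: clothing and footwear → 8.75% + 0% transit = 8.75% → €5.943
Bottle of merlot €11.47: beer, wine and spirits → 11.5% + 3% transit = 14.5% → €1.66315
Unrounded tax sum = €47.19775 → €47.20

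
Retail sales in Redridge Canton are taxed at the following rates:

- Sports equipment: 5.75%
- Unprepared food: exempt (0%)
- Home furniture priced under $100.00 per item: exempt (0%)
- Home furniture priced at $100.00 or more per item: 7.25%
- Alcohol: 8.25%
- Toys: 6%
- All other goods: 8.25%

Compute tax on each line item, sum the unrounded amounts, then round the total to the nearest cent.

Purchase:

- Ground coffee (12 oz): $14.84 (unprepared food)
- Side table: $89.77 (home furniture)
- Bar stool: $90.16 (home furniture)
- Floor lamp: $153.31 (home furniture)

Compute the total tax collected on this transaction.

Ground coffee (12 oz) $14.84: unprepared food → 0% → $0.00
Side table $89.77: home furniture, under $100.00 → 0% → $0.00
Bar stool $90.16: home furniture, under $100.00 → 0% → $0.00
Floor lamp $153.31: home furniture, $100.00 or more → 7.25% → $11.114975
Unrounded tax sum = $11.114975 → $11.11

$11.11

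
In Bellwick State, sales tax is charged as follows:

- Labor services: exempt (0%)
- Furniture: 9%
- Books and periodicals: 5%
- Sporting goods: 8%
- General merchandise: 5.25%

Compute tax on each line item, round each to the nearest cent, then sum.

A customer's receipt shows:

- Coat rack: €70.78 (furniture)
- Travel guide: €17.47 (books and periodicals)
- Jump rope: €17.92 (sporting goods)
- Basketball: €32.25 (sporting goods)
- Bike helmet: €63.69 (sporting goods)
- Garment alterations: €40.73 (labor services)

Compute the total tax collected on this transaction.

Coat rack €70.78: furniture → 9% → €6.37
Travel guide €17.47: books and periodicals → 5% → €0.87
Jump rope €17.92: sporting goods → 8% → €1.43
Basketball €32.25: sporting goods → 8% → €2.58
Bike helmet €63.69: sporting goods → 8% → €5.10
Garment alterations €40.73: labor services → 0% → €0.00
Total tax = €6.37 + €0.87 + €1.43 + €2.58 + €5.10 = €16.35

€16.35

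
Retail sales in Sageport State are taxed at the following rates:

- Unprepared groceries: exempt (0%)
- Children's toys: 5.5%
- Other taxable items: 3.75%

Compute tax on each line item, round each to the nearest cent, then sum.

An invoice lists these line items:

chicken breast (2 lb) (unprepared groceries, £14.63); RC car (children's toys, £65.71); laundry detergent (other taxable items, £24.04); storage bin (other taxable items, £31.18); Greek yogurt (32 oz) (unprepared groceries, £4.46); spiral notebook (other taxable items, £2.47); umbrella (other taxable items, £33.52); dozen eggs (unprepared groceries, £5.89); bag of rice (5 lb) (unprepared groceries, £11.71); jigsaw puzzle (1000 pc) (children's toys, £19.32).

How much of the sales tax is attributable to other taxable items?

£3.42

Laundry detergent £24.04: other taxable items → 3.75% → £0.90
Storage bin £31.18: other taxable items → 3.75% → £1.17
Spiral notebook £2.47: other taxable items → 3.75% → £0.09
Umbrella £33.52: other taxable items → 3.75% → £1.26
Tax on other taxable items = £0.90 + £1.17 + £0.09 + £1.26 = £3.42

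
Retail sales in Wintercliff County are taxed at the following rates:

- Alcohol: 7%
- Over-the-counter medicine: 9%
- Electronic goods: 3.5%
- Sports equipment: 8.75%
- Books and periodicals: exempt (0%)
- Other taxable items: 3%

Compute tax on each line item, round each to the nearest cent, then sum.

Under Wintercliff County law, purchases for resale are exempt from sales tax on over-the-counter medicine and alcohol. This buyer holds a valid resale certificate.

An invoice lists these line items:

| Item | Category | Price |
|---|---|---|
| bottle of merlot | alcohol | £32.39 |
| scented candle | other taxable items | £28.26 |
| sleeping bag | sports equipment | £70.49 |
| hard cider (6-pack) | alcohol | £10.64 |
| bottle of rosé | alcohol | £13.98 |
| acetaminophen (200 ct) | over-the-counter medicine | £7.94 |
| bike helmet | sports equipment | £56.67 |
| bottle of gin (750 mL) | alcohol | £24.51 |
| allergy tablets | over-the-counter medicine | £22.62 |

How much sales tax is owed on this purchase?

£11.98

Bottle of merlot £32.39: alcohol, buyer-exempt → 0% → £0.00
Scented candle £28.26: other taxable items → 3% → £0.85
Sleeping bag £70.49: sports equipment → 8.75% → £6.17
Hard cider (6-pack) £10.64: alcohol, buyer-exempt → 0% → £0.00
Bottle of rosé £13.98: alcohol, buyer-exempt → 0% → £0.00
Acetaminophen (200 ct) £7.94: over-the-counter medicine, buyer-exempt → 0% → £0.00
Bike helmet £56.67: sports equipment → 8.75% → £4.96
Bottle of gin (750 mL) £24.51: alcohol, buyer-exempt → 0% → £0.00
Allergy tablets £22.62: over-the-counter medicine, buyer-exempt → 0% → £0.00
Total tax = £0.85 + £6.17 + £4.96 = £11.98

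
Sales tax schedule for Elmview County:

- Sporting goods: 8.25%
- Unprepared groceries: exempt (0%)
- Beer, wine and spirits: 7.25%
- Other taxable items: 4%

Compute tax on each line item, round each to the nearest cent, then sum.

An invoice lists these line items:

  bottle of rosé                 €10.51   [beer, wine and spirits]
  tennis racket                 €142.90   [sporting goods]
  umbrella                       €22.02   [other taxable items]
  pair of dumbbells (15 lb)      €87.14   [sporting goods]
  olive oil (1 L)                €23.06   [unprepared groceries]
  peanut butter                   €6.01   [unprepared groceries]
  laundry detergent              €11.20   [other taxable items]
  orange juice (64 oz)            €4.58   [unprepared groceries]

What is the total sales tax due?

Bottle of rosé €10.51: beer, wine and spirits → 7.25% → €0.76
Tennis racket €142.90: sporting goods → 8.25% → €11.79
Umbrella €22.02: other taxable items → 4% → €0.88
Pair of dumbbells (15 lb) €87.14: sporting goods → 8.25% → €7.19
Olive oil (1 L) €23.06: unprepared groceries → 0% → €0.00
Peanut butter €6.01: unprepared groceries → 0% → €0.00
Laundry detergent €11.20: other taxable items → 4% → €0.45
Orange juice (64 oz) €4.58: unprepared groceries → 0% → €0.00
Total tax = €0.76 + €11.79 + €0.88 + €7.19 + €0.45 = €21.07

€21.07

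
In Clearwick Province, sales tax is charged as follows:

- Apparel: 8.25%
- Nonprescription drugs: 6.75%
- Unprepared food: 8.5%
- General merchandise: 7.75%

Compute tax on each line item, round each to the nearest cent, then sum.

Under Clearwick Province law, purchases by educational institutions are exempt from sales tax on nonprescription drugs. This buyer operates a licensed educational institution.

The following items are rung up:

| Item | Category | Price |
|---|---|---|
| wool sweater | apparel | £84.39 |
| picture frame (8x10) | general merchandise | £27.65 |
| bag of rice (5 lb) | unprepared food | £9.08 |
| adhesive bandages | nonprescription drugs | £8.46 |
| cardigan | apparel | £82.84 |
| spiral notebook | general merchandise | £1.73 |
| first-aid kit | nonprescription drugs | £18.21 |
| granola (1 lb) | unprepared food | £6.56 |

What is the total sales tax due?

£17.39

Wool sweater £84.39: apparel → 8.25% → £6.96
Picture frame (8x10) £27.65: general merchandise → 7.75% → £2.14
Bag of rice (5 lb) £9.08: unprepared food → 8.5% → £0.77
Adhesive bandages £8.46: nonprescription drugs, buyer-exempt → 0% → £0.00
Cardigan £82.84: apparel → 8.25% → £6.83
Spiral notebook £1.73: general merchandise → 7.75% → £0.13
First-aid kit £18.21: nonprescription drugs, buyer-exempt → 0% → £0.00
Granola (1 lb) £6.56: unprepared food → 8.5% → £0.56
Total tax = £6.96 + £2.14 + £0.77 + £6.83 + £0.13 + £0.56 = £17.39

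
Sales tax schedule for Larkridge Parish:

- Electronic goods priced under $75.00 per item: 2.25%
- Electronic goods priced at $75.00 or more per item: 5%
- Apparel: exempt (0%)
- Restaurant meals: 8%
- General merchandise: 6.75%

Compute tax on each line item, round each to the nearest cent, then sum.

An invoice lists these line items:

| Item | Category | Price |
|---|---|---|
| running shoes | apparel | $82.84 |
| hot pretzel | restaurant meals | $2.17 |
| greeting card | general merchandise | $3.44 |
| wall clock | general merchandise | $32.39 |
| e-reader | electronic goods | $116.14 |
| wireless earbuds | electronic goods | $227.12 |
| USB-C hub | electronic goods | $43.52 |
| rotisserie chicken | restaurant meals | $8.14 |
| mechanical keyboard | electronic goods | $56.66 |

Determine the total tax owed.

$22.66

Running shoes $82.84: apparel → 0% → $0.00
Hot pretzel $2.17: restaurant meals → 8% → $0.17
Greeting card $3.44: general merchandise → 6.75% → $0.23
Wall clock $32.39: general merchandise → 6.75% → $2.19
E-reader $116.14: electronic goods, $75.00 or more → 5% → $5.81
Wireless earbuds $227.12: electronic goods, $75.00 or more → 5% → $11.36
USB-C hub $43.52: electronic goods, under $75.00 → 2.25% → $0.98
Rotisserie chicken $8.14: restaurant meals → 8% → $0.65
Mechanical keyboard $56.66: electronic goods, under $75.00 → 2.25% → $1.27
Total tax = $0.17 + $0.23 + $2.19 + $5.81 + $11.36 + $0.98 + $0.65 + $1.27 = $22.66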